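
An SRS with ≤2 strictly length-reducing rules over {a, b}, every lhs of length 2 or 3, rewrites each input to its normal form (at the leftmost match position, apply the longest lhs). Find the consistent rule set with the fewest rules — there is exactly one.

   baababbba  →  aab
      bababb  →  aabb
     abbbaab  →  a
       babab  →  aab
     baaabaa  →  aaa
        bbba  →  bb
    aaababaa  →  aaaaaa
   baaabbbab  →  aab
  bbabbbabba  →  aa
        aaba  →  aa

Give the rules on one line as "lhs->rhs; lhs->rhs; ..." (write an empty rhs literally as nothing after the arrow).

ba->; bab->a

  | baababbba => ababbba => aabba => aab
  | bababb => aabb
  | abbbaab => abbab => aba => a
  | babab => aab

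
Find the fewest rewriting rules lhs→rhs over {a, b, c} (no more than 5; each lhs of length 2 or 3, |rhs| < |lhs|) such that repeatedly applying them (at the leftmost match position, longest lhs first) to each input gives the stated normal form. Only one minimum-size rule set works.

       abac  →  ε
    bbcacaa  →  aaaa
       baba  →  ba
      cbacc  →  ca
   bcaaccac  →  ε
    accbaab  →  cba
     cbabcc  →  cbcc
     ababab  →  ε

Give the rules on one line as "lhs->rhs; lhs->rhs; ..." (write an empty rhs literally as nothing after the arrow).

ab->; ac->; bac->aa; bca->a

  | abac => ac => ε
  | bbcacaa => bacaa => aaaa
  | baba => ba
  | cbacc => caac => ca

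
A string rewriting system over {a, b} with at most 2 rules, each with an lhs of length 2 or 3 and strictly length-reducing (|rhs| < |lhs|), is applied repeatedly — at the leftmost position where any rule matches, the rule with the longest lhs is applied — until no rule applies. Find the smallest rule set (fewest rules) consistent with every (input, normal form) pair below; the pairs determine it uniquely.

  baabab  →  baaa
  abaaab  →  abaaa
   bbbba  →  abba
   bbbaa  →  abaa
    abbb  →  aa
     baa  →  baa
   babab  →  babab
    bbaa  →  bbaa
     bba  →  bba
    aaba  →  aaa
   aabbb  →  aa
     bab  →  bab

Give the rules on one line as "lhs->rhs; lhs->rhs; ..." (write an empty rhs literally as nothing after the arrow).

  | baabab => baaab => baaa
  | abaaab => abaaa
  | bbbba => abba
  | bbbaa => abaa

aab->aa; bbb->ab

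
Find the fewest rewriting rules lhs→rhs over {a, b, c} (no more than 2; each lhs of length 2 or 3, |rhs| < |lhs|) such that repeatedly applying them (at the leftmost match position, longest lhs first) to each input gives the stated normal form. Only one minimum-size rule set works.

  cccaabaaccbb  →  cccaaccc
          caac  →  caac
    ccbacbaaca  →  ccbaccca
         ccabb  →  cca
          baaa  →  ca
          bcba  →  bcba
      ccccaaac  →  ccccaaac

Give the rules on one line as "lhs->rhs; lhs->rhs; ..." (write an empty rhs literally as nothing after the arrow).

  | cccaabaaccbb => cccaacccbb => cccaaccc
  | caac
  | ccbacbaaca => ccbaccca
  | ccabb => cca

baa->c; bb->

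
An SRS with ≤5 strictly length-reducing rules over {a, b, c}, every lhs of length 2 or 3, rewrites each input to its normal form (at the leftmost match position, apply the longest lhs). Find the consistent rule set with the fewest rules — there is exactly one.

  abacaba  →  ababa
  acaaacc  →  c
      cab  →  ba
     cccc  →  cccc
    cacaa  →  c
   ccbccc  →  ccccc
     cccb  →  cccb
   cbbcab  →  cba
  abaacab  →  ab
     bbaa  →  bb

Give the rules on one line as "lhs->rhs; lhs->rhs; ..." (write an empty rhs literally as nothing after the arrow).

  | abacaba => ababa
  | acaaacc => aaacc => acc => c
  | cab => ba
  | cccc

aa->; ac->; bc->c; cab->ba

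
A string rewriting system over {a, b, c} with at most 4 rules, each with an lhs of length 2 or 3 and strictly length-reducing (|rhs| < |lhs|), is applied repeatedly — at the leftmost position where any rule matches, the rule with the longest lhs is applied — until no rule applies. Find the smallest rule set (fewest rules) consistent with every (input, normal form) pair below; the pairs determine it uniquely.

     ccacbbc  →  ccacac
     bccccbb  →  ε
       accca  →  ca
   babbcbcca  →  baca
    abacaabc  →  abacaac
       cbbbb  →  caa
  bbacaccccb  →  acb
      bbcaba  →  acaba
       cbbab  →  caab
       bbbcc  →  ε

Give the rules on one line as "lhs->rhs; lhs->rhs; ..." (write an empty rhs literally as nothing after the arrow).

  | ccacbbc => ccacac
  | bccccbb => ccccbb => ccb => ε
  | accca => ca
  | babbcbcca => baacbcca => baaccca => baca

acc->; bb->a; bc->c; ccb->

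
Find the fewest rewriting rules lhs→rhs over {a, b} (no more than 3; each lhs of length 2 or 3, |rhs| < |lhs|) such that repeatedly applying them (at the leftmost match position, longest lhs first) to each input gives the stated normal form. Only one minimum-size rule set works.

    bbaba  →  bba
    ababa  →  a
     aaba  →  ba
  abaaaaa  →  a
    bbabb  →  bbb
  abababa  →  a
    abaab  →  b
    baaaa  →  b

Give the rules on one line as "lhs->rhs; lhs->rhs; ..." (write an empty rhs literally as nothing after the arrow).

  | bbaba => bba
  | ababa => aba => a
  | aaba => ba
  | abaaaaa => aaaaa => aaa => a

aa->; ab->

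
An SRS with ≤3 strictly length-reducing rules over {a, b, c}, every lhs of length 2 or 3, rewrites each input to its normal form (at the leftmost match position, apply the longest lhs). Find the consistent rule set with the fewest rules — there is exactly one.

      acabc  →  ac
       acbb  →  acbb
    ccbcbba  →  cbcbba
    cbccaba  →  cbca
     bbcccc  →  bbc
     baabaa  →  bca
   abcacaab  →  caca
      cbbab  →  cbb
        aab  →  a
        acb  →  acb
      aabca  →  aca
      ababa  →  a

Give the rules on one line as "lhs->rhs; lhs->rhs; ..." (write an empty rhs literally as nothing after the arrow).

aaa->ca; ab->; cc->c

  | acabc => acc => ac
  | acbb
  | ccbcbba => cbcbba
  | cbccaba => cbcaba => cbca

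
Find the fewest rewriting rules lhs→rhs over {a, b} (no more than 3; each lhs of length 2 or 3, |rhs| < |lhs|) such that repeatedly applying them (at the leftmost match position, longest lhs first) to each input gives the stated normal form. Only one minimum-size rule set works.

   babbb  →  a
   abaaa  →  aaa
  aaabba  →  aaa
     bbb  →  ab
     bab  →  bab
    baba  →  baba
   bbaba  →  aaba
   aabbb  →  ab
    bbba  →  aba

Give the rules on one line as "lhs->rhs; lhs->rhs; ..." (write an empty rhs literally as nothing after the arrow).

abb->; baa->a; bb->a

  | babbb => bb => a
  | abaaa => aaa
  | aaabba => aaa
  | bbb => ab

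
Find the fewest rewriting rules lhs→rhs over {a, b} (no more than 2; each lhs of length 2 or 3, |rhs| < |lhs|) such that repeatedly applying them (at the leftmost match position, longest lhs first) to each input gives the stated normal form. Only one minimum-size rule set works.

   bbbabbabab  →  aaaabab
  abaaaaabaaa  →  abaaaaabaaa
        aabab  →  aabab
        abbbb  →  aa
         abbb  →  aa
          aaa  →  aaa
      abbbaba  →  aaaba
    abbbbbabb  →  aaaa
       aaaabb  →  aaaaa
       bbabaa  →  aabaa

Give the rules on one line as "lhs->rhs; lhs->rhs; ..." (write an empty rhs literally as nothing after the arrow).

  | bbbabbabab => bbabbabab => aabbabab => aaaabab
  | abaaaaabaaa
  | aabab
  | abbbb => abbb => abb => aa

bb->a; bbb->bb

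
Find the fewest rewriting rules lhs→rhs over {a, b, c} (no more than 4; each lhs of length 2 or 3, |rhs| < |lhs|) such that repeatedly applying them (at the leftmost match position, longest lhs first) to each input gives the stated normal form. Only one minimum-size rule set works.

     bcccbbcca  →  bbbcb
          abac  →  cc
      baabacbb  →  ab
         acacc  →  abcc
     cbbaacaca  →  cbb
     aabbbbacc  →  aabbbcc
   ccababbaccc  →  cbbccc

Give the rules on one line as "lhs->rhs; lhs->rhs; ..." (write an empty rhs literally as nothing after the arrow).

  | bcccbbcca => bcabcca => bbbcca => bbbcb
  | abac => cc
  | baabacbb => abacbb => ccbb => ab
  | acacc => abcc

aba->c; ba->; ca->b; ccb->a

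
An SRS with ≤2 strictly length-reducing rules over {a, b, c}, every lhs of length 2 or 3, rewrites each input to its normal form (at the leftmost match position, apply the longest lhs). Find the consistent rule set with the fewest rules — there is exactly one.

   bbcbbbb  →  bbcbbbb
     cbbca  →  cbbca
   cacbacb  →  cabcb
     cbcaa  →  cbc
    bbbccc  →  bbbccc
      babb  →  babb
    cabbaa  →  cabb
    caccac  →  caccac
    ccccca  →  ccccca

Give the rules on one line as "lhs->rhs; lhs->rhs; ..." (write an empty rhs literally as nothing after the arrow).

aa->; cba->b

  | bbcbbbb
  | cbbca
  | cacbacb => cabcb
  | cbcaa => cbc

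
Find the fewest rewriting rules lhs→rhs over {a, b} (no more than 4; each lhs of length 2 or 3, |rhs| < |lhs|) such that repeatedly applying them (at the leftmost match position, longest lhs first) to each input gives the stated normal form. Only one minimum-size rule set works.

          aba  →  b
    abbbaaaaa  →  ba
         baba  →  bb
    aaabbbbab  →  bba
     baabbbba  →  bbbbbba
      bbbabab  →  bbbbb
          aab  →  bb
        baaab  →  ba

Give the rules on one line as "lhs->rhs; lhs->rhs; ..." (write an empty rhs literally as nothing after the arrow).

  | aba => aa => b
  | abbbaaaaa => baaaaa => baaa => ba
  | baba => baa => bb
  | aaabbbbab => abbbbab => bbab => bba

aa->b; aaa->a; ab->a; abb->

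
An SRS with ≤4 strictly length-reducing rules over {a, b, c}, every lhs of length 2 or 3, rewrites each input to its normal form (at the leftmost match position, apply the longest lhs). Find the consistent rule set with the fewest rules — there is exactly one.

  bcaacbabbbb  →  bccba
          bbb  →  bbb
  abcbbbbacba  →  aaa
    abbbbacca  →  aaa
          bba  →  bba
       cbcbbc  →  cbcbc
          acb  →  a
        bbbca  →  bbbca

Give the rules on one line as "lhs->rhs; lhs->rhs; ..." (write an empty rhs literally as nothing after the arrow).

ab->a; ac->a; caa->c; cbb->cb

  | bcaacbabbbb => bccbabbbb => bccbabbb => bccbabb => bccbab => bccba
  | bbb
  | abcbbbbacba => acbbbbacba => abbbbacba => abbbacba => abbacba => abacba => aacba => aaba => aaa
  | abbbbacca => abbbacca => abbacca => abacca => aacca => aaca => aaa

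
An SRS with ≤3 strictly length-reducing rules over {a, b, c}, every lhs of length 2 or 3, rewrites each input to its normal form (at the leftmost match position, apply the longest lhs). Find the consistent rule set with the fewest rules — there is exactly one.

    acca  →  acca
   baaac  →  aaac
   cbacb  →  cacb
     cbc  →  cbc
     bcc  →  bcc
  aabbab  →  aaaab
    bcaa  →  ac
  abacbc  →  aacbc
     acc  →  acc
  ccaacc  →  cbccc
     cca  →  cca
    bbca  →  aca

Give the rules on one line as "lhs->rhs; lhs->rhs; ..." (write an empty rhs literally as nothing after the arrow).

  | acca
  | baaac => aaac
  | cbacb => cacb
  | cbc

ba->a; bb->a; caa->bc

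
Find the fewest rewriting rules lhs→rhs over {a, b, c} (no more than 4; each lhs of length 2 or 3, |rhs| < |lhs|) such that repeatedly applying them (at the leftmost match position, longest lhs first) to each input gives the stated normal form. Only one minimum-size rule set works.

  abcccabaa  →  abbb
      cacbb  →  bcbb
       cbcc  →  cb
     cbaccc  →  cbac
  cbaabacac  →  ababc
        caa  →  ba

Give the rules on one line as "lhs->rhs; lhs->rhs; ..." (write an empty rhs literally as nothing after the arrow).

baa->ca; ca->b; cc->

  | abcccabaa => abcabaa => abbbaa => abbca => abbb
  | cacbb => bcbb
  | cbcc => cb
  | cbaccc => cbac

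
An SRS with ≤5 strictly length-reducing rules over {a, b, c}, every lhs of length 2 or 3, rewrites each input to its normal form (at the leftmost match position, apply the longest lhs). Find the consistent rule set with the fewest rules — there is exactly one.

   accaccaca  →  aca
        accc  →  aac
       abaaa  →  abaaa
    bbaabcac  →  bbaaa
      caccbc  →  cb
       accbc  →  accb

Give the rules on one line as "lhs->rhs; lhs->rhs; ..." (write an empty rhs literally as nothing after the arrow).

  | accaccaca => accaca => aca
  | accc => aac
  | abaaa
  | bbaabcac => bbaabac => bbaaa

bac->a; bc->b; cac->; ccc->ac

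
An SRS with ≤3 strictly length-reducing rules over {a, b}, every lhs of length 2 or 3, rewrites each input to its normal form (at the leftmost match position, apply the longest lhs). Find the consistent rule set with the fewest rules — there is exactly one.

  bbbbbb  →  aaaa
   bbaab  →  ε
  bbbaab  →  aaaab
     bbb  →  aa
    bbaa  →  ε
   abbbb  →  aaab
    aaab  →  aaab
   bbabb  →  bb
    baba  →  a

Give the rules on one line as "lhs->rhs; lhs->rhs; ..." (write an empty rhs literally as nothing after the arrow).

ba->; bab->; bbb->aa

  | bbbbbb => aabbb => aaaa
  | bbaab => bab => ε
  | bbbaab => aaaab
  | bbb => aa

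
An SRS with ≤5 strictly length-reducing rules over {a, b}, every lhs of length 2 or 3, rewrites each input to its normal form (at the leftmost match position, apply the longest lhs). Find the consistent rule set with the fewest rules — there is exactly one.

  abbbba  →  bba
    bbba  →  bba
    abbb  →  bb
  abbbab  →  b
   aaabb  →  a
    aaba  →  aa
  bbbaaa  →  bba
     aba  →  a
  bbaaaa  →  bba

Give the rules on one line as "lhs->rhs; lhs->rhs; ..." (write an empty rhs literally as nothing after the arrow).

  | abbbba => bbba => bba
  | bbba => bba
  | abbb => bb
  | abbbab => bbab => b

ab->; baa->ba; bab->; bbb->bb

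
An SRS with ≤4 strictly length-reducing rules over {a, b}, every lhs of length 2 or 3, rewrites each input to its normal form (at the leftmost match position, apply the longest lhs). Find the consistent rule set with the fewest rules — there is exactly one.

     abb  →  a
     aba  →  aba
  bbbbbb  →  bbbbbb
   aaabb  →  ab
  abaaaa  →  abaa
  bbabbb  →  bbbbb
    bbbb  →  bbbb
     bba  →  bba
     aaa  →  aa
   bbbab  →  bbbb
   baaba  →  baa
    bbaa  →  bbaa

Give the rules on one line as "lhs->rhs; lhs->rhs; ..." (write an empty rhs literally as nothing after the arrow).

aaa->aa; aab->a; abb->a; bab->bb

  | abb => a
  | aba
  | bbbbbb
  | aaabb => aabb => ab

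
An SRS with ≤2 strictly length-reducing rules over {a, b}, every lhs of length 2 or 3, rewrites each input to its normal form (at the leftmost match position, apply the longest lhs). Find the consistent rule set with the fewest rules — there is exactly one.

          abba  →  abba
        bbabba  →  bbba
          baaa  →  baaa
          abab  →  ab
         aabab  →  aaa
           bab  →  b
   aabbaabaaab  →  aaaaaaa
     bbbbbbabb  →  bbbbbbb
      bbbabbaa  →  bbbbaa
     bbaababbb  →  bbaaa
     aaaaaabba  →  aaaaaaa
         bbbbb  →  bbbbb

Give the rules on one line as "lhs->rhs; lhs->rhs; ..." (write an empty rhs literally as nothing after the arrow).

  | abba
  | bbabba => bbba
  | baaa
  | abab => ab

aab->aa; bab->b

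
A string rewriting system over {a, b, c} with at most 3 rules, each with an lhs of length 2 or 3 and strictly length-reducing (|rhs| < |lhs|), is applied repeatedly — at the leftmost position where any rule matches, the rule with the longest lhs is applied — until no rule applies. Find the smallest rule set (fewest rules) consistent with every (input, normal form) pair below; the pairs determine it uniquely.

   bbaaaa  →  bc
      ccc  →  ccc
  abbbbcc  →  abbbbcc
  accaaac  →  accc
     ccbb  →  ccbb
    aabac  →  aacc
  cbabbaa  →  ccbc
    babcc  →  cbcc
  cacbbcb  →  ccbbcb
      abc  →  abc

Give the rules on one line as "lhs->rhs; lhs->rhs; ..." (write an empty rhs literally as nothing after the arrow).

ba->c; ca->c

  | bbaaaa => bcaaa => bcaa => bca => bc
  | ccc
  | abbbbcc
  | accaaac => accaac => accac => accc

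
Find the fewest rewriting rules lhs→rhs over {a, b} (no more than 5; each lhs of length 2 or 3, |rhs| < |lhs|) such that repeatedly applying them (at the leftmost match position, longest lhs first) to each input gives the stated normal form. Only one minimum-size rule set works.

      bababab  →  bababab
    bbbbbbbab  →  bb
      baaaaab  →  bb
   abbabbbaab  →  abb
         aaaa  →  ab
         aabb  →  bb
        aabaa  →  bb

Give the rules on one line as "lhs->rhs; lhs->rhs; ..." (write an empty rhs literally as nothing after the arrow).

  | bababab
  | bbbbbbbab => bbbbbbab => bbbbbab => bbbbab => bbbab => bbab => bbb => bb
  | baaaaab => abaaab => aabab => bbab => bbb => bb
  | abbabbbaab => abbbbbaab => abbbbaab => abbbaab => abbaab => abbab => abbb => abb

aa->b; baa->ab; bba->bb; bbb->bb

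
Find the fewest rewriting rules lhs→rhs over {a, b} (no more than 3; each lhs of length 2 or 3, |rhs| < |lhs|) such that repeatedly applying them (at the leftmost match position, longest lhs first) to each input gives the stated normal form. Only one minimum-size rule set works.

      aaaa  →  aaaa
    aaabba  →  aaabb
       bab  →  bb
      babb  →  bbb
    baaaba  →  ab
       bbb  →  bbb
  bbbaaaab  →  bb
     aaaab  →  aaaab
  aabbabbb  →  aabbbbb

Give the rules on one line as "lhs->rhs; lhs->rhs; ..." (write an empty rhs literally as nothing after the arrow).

ba->b; baa->

  | aaaa
  | aaabba => aaabb
  | bab => bb
  | babb => bbb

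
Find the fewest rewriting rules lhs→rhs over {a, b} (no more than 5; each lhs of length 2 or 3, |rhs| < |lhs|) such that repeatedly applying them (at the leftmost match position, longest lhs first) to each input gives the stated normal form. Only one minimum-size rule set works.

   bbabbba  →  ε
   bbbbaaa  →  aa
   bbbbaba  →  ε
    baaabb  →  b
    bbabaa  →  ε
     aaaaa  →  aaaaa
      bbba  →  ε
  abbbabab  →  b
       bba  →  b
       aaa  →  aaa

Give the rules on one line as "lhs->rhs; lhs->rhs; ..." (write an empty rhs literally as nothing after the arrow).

  | bbabbba => bbbba => abba => aba => ba => ε
  | bbbbaaa => abbaaa => abaaa => baaa => aa
  | bbbbaba => abbaba => ababa => baba => ba => ε
  | baaabb => aabb => aab => ab => b

ab->b; abb->ab; ba->; bbb->ab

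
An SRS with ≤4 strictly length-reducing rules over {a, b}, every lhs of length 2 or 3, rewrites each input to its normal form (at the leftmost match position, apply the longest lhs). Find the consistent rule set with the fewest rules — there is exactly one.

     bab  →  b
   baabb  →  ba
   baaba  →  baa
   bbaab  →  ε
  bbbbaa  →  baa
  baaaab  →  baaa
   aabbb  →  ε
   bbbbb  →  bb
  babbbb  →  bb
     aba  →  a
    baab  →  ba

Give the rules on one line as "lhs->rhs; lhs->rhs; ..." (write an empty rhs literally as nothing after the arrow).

  | bab => b
  | baabb => baba => ba
  | baaba => baa
  | bbaab => ab => ε

ab->; abb->ba; bba->; bbb->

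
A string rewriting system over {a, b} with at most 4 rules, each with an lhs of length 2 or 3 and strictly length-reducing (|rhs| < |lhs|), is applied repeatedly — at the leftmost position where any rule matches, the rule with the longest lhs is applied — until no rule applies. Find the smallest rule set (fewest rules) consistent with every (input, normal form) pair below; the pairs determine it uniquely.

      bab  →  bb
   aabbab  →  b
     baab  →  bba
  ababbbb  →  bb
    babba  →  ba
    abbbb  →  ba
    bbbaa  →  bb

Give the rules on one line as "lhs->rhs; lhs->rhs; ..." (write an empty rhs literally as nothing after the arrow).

aa->b; aab->ba; ab->b; bbb->aa

  | bab => bb
  | aabbab => babab => bbab => bbb => aa => b
  | baab => bba
  | ababbbb => babbbb => bbbbb => aabb => bab => bb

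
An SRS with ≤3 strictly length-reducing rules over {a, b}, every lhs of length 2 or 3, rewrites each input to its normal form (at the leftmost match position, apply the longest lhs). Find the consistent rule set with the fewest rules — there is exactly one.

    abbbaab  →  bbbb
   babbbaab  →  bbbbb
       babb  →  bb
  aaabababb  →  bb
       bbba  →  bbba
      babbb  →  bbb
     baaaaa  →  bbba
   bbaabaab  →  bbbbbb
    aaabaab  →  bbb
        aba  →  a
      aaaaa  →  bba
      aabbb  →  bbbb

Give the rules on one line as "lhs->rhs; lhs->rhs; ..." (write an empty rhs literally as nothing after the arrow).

aa->b; ab->

  | abbbaab => bbaab => bbbb
  | babbbaab => bbbaab => bbbbb
  | babb => bb
  | aaabababb => babababb => bababb => babb => bb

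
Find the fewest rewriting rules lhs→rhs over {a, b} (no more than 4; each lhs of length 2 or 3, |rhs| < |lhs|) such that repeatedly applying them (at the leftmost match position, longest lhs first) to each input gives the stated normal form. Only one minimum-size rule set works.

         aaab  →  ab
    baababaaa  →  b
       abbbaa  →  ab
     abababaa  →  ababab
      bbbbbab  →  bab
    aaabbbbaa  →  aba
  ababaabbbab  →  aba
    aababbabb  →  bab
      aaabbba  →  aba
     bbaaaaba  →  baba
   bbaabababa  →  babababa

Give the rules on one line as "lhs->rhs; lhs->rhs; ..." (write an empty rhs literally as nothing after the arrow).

  | aaab => ab
  | baababaaa => bbabaaa => bbaaa => baa => b
  | abbbaa => abaa => ab
  | abababaa => ababab

aa->; bb->; bba->b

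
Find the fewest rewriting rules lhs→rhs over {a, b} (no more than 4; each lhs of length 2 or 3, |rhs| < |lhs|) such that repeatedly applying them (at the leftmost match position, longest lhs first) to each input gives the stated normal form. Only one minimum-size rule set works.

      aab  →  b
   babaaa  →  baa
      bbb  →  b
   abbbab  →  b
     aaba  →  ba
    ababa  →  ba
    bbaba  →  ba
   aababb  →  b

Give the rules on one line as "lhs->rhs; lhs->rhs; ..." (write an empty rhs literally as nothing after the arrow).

  | aab => ab => b
  | babaaa => bbaaa => baaa => baa
  | bbb => bb => b
  | abbbab => bbbab => bbab => bab => bb => b

aaa->aa; ab->b; bb->b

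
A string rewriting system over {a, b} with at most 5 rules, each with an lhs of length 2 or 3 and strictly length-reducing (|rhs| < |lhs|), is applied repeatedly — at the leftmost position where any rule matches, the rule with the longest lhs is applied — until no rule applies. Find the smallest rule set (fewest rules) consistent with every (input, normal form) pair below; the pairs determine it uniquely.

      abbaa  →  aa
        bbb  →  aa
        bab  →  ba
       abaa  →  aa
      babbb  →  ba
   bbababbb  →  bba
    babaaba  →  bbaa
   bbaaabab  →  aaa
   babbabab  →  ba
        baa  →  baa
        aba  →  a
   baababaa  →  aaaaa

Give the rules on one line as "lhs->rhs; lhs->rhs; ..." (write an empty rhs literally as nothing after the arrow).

aab->ba; ab->a; aba->a; bbb->aa

  | abbaa => abaa => aa
  | bbb => aa
  | bab => ba
  | abaa => aa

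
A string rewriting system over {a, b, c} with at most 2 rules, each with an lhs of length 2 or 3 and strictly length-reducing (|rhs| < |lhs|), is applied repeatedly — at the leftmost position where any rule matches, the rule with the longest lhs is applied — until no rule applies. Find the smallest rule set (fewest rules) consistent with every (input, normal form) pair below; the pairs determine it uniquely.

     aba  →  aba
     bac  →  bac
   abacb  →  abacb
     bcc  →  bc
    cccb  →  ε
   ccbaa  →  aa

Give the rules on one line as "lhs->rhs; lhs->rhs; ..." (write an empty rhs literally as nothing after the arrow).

  | aba
  | bac
  | abacb
  | bcc => bc

cc->c; ccb->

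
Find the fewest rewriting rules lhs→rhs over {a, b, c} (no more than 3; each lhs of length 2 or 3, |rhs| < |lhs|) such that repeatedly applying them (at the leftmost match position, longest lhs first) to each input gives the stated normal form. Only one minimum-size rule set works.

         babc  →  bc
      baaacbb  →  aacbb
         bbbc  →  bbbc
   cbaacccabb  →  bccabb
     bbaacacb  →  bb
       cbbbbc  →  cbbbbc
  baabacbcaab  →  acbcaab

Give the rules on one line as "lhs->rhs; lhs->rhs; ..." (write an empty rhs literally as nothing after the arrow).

  | babc => bc
  | baaacbb => aacbb
  | bbbc
  | cbaacccabb => cacccabb => bccabb

ba->; cac->b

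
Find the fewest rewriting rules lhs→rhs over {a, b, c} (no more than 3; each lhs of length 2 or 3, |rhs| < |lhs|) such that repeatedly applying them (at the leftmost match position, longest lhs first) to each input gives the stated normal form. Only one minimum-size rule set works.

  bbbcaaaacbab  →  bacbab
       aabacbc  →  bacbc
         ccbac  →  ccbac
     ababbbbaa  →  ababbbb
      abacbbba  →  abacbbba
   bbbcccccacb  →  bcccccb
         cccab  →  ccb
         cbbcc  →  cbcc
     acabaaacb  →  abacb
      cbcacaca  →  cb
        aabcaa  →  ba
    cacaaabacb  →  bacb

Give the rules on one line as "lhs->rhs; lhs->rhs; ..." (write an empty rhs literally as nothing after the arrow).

  | bbbcaaaacbab => bbcaaaacbab => bcaaaacbab => baaacbab => bacbab
  | aabacbc => bacbc
  | ccbac
  | ababbbbaa => ababbbb

aa->; bbc->bc; ca->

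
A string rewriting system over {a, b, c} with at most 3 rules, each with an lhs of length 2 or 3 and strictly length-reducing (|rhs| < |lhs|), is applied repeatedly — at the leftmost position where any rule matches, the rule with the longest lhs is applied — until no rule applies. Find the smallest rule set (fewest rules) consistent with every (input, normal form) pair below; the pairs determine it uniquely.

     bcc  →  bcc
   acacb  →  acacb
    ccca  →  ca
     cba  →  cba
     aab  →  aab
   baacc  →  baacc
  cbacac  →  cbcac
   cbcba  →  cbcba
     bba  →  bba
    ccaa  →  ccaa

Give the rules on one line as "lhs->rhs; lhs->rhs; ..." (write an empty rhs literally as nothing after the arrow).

bac->bc; ccc->c

  | bcc
  | acacb
  | ccca => ca
  | cba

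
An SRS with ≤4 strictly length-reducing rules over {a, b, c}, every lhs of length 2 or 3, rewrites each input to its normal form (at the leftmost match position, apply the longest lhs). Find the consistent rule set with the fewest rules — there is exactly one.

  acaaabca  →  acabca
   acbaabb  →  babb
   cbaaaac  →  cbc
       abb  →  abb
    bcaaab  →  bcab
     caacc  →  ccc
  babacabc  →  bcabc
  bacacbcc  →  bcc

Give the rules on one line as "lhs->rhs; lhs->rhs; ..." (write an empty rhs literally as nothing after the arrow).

aa->; acb->ba; bac->ac

  | acaaabca => acabca
  | acbaabb => baaabb => babb
  | cbaaaac => cbaac => cbc
  | abb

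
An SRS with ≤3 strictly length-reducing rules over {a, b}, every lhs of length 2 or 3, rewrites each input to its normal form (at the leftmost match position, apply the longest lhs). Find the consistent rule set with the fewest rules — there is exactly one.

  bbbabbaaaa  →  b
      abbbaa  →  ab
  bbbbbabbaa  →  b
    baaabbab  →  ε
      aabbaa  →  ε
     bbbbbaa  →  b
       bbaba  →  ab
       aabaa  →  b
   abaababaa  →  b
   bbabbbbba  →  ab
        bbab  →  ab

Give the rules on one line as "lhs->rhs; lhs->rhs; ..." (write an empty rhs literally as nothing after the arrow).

  | bbbabbaaaa => babbaaaa => bbbaaaa => baaaa => baaa => baa => ba => b
  | abbbaa => abaa => aba => ab
  | bbbbbabbaa => bbbabbaa => babbaa => bbbaa => baa => ba => b
  | baaabbab => baabbab => babbab => bbbab => bab => bb => ε

aa->; ba->b; bb->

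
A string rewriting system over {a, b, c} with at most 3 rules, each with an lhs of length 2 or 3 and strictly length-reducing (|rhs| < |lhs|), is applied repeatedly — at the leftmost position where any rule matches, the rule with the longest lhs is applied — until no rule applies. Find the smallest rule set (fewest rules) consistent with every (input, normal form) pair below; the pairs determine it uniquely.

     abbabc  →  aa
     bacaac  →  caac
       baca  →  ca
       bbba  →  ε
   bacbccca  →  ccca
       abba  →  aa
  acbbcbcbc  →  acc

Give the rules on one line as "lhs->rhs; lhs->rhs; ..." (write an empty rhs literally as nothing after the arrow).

ba->; bb->; bc->

  | abbabc => aabc => aa
  | bacaac => caac
  | baca => ca
  | bbba => ba => ε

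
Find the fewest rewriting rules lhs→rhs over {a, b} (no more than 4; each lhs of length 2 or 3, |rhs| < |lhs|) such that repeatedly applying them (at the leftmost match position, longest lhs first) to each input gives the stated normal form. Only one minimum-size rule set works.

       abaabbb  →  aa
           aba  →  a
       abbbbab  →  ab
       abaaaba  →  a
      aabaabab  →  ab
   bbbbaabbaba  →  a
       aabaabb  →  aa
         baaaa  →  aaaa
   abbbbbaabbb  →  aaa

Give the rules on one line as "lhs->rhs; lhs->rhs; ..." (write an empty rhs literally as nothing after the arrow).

  | abaabbb => baabbb => aabbb => aa
  | aba => ba => a
  | abbbbab => abab => bab => ab
  | abaaaba => baaaba => aaaba => aaba => aba => ba => a

aba->ba; ba->a; bb->; bbb->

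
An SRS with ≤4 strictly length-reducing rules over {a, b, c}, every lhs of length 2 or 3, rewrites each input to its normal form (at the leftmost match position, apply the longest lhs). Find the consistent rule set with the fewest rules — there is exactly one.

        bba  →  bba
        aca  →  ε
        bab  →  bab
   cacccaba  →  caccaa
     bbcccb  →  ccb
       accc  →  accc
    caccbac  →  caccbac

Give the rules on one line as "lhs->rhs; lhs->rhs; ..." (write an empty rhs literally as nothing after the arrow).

  | bba
  | aca => ε
  | bab
  | cacccaba => caccaa

aca->; bbc->; cab->a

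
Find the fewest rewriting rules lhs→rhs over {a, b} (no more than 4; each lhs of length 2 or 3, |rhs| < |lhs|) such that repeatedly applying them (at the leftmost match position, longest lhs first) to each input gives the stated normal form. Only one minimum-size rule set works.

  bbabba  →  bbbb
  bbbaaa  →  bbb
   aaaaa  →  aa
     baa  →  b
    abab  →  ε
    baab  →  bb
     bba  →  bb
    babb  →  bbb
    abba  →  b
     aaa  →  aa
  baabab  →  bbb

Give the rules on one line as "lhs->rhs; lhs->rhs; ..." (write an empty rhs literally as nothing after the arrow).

  | bbabba => bbbba => bbbb
  | bbbaaa => bbbaa => bbba => bbb
  | aaaaa => aaaa => aaa => aa
  | baa => ba => b

aaa->aa; ab->; ba->b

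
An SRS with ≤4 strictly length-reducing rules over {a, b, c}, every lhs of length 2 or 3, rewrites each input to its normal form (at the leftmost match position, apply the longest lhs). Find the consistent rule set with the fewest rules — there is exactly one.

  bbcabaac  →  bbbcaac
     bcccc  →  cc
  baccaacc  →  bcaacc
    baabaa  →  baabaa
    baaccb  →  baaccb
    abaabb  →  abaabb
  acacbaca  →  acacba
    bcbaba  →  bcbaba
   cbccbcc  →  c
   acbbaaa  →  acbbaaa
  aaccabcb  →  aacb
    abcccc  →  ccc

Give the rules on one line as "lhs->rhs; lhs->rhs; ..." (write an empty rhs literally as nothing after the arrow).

  | bbcabaac => bbbcaac
  | bcccc => cc
  | baccaacc => bcaacc
  | baabaa

abc->; bac->b; bcc->; cab->bc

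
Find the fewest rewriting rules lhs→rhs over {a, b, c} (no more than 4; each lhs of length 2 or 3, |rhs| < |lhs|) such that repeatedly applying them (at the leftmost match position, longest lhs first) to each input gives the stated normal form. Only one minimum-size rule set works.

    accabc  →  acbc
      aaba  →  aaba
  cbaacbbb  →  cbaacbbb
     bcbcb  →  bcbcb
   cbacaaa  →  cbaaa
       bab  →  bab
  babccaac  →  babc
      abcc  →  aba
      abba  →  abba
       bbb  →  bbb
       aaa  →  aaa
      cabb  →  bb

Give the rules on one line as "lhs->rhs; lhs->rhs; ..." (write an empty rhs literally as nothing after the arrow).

  | accabc => acbc
  | aaba
  | cbaacbbb
  | bcbcb

ca->; cc->a; cca->c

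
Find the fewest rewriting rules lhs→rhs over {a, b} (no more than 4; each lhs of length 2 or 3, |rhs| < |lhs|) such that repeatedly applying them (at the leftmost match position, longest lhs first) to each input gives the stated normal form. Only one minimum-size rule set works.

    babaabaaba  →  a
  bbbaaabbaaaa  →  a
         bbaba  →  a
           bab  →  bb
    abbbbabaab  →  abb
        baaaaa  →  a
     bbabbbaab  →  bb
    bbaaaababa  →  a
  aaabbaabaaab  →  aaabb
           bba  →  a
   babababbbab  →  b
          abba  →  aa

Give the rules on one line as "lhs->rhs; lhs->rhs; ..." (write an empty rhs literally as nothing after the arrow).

ba->a; baa->ba; bab->bb; bbb->b

  | babaabaaba => bbaabaaba => bbabaaba => bbbaaba => baaba => baba => bba => ba => a
  | bbbaaabbaaaa => baaabbaaaa => baabbaaaa => babbaaaa => bbbaaaa => baaaa => baaa => baa => ba => a
  | bbaba => bbba => ba => a
  | bab => bb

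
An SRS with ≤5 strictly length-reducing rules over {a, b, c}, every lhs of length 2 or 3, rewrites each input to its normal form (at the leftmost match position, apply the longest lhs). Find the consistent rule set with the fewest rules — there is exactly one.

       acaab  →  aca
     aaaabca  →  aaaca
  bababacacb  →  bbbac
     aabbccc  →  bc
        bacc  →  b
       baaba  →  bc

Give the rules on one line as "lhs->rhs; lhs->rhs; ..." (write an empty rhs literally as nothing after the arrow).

  | acaab => aca
  | aaaabca => aaaca
  | bababacacb => bbcbacacb => bbbacacb => bbbacab => bbbac
  | aabbccc => abccc => ccc => bc

ab->; aba->bc; cb->b; cc->b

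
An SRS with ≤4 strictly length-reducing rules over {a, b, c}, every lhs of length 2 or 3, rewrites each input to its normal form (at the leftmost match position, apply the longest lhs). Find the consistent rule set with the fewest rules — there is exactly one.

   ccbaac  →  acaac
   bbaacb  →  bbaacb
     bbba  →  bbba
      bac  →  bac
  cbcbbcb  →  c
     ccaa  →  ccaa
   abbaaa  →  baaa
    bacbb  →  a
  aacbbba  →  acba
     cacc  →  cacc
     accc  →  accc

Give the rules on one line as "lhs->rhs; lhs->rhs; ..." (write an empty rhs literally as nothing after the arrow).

ab->; bc->a; cbb->bc; ccb->ac

  | ccbaac => acaac
  | bbaacb
  | bbba
  | bac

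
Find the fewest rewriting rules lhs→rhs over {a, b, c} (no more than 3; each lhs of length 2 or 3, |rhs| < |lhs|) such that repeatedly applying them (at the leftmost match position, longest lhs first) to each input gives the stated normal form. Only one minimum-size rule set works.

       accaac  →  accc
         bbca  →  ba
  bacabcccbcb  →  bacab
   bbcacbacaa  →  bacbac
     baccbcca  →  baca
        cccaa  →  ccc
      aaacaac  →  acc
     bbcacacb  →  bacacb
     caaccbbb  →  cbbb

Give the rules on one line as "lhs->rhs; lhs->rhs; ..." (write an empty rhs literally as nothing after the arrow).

aa->; bc->; ccb->b

  | accaac => accc
  | bbca => ba
  | bacabcccbcb => bacaccbcb => bacabcb => bacab
  | bbcacbacaa => bacbacaa => bacbac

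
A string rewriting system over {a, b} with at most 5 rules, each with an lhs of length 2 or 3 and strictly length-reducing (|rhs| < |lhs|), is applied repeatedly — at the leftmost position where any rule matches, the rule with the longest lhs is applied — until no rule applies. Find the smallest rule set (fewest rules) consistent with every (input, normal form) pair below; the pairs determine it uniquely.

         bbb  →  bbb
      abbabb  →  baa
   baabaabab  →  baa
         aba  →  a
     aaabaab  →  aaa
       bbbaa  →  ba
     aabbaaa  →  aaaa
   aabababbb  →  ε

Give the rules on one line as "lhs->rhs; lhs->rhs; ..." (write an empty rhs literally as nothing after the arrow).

  | bbb
  | abbabb => baabb => baba => baa
  | baabaabab => baaabab => baaab => baa
  | aba => a

ab->; abb->ba; bab->ba; bba->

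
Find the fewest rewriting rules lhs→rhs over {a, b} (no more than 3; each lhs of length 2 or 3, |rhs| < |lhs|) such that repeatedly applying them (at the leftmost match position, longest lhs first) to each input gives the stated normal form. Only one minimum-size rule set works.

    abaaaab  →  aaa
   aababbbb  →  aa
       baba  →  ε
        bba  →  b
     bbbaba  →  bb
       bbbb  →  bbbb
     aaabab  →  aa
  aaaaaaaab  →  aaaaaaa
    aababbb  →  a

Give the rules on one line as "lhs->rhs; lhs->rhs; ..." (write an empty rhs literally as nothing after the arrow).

ab->; abb->a; ba->

  | abaaaab => aaaab => aaa
  | aababbbb => aabbbb => aabb => aa
  | baba => ba => ε
  | bba => b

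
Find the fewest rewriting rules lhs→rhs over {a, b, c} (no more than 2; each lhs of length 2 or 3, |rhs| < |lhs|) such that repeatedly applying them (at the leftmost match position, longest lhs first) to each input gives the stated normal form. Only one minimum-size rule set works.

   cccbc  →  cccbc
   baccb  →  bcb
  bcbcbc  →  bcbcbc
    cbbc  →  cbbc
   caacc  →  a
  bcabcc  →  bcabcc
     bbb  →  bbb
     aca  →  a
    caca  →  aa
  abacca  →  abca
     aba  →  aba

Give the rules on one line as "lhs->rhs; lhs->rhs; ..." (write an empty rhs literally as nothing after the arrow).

ac->; cac->a

  | cccbc
  | baccb => bcb
  | bcbcbc
  | cbbc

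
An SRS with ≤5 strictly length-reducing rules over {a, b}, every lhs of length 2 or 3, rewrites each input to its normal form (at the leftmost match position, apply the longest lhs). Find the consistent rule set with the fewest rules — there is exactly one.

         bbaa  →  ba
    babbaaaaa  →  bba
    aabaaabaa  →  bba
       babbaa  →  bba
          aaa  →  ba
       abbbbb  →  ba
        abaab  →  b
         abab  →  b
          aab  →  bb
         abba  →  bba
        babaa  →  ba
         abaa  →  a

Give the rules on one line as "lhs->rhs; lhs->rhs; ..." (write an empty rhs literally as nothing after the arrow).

aa->b; ab->b; aba->; bbb->ba

  | bbaa => bbb => ba
  | babbaaaaa => bbbaaaaa => baaaaaa => bbaaaa => bbbaa => baaa => bba
  | aabaaabaa => bbaaabaa => bbbabaa => baabaa => bbbaa => baaa => bba
  | babbaa => bbbaa => baaa => bba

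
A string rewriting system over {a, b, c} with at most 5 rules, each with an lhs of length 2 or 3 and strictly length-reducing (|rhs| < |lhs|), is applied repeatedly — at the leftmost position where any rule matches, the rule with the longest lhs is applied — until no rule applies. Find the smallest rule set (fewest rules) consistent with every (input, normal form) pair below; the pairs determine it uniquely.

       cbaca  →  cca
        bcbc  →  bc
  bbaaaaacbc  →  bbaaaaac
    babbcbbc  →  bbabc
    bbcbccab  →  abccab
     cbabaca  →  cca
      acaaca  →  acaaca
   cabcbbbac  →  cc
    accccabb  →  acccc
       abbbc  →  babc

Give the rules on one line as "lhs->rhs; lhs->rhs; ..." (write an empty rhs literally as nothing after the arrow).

abb->ba; bbc->a; cb->; cba->c

  | cbaca => cca
  | bcbc => bc
  | bbaaaaacbc => bbaaaaac
  | babbcbbc => bbacbbc => bbabc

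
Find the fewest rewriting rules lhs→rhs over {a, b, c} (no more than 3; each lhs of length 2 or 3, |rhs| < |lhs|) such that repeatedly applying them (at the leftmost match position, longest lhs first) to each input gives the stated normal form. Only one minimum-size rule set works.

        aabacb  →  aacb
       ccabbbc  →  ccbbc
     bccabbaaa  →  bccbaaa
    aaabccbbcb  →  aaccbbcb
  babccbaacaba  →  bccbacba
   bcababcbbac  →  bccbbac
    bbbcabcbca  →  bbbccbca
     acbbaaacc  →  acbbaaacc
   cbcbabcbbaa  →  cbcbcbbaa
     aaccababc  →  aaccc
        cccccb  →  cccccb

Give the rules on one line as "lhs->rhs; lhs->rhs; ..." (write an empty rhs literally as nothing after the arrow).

ab->; aca->c

  | aabacb => aacb
  | ccabbbc => ccbbc
  | bccabbaaa => bccbaaa
  | aaabccbbcb => aaccbbcb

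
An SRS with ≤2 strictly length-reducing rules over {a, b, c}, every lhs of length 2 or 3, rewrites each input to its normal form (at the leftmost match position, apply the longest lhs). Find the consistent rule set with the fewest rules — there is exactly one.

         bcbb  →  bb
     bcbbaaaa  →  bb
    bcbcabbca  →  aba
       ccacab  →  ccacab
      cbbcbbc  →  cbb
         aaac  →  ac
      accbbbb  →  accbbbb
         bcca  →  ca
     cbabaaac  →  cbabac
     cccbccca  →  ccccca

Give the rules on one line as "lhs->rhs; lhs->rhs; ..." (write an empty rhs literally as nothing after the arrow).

  | bcbb => bb
  | bcbbaaaa => bbaaaa => bbaa => bb
  | bcbcabbca => bcabbca => abbca => aba
  | ccacab

aa->; bc->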